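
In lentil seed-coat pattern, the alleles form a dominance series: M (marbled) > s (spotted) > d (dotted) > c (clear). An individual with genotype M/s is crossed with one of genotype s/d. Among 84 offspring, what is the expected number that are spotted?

Cross: M/s × s/d
Allele dominance: M > s > d > c
Offspring genotypes: 1 M/s, 1 M/d, 1 s/s, 1 s/d
Phenotype counts: 2 marbled, 2 spotted
spotted: 2 out of 4 → fraction 1/2
Expected count = 1/2 × 84 = 42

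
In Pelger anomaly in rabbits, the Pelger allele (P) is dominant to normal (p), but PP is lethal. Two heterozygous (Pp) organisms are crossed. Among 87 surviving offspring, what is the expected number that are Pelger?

Cross: Pp × Pp
Punnett square offspring (before lethality): 1 PP, 2 Pp, 1 pp
The PP genotype is lethal (embryos die); surviving offspring: 2 Pp, 1 pp
Pelger: 2 out of 3 → fraction 2/3
Expected count = 2/3 × 87 = 58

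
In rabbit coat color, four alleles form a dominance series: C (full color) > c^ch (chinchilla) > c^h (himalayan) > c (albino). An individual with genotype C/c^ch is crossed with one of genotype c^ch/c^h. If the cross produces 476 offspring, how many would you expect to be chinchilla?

Cross: C/c^ch × c^ch/c^h
Allele dominance: C > c^ch > c^h > c
Offspring genotypes: 1 C/c^ch, 1 C/c^h, 1 c^ch/c^ch, 1 c^ch/c^h
Phenotype counts: 2 full color, 2 chinchilla
chinchilla: 2 out of 4 → fraction 1/2
Expected count = 1/2 × 476 = 238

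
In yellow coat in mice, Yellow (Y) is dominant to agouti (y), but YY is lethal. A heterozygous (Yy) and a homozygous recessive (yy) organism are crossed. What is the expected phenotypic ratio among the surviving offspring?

Cross: Yy × yy
Punnett square offspring (before lethality): 2 Yy, 2 yy
No YY offspring are produced in this cross.
Ratio: 1 yellow : 1 agouti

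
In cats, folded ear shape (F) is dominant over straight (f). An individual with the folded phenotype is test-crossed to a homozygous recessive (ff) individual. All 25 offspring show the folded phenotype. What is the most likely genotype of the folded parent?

Test cross: ? × ff
All offspring are folded.
If the unknown parent were heterozygous (Ff), about half of 25 offspring would be straight; none are. The unknown parent is most likely homozygous dominant (FF).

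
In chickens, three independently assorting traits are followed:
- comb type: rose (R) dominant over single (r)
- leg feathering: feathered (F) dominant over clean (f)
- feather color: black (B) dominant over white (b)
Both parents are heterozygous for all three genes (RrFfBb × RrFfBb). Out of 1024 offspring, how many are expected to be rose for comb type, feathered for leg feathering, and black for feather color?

Trihybrid cross: RrFfBb × RrFfBb
Each trait segregates independently with a 3:1 phenotypic ratio, so each gene contributes 3/4 (dominant) or 1/4 (recessive).
Target: rose (comb type), feathered (leg feathering), black (feather color)
Probability = product of independent per-trait probabilities
= 3/4 × 3/4 × 3/4 = 27/64
Expected count = 27/64 × 1024 = 432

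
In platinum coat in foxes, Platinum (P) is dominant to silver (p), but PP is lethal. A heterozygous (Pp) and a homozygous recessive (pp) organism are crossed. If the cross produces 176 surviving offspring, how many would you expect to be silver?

Cross: Pp × pp
Punnett square offspring (before lethality): 2 Pp, 2 pp
No PP offspring are produced in this cross.
silver: 2 out of 4 → fraction 1/2
Expected count = 1/2 × 176 = 88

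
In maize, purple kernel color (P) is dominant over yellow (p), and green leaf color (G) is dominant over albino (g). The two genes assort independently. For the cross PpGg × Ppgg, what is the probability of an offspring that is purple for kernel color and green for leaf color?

Dihybrid cross PpGg × Ppgg — consider each gene separately:
kernel color: Pp × Pp → 1 PP, 2 Pp, 1 pp → 3 P_ : 1 pp (out of 4)
leaf color: Gg × gg → 2 Gg, 2 gg → 2 G_ : 2 gg (out of 4)
Looking for: purple (P_) and green (G_)
P(purple) = 3/4, P(green) = 2/4
P(both) = 3/4 × 2/4 = 6/16 = 3/8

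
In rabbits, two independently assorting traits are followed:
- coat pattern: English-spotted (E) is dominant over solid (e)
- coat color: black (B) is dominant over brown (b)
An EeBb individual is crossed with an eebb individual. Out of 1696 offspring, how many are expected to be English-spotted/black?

Dihybrid cross EeBb × eebb — consider each gene separately:
coat pattern: Ee × ee → 2 Ee, 2 ee → 2 E_ : 2 ee (out of 4)
coat color: Bb × bb → 2 Bb, 2 bb → 2 B_ : 2 bb (out of 4)
Combine (counts out of 4 × 4 = 16): English-spotted/black (E_B_) = 2×2 = 4; English-spotted/brown (E_bb) = 2×2 = 4; solid/black (eeB_) = 2×2 = 4; solid/brown (eebb) = 2×2 = 4
Phenotype counts (out of 16): 4 English-spotted/black, 4 English-spotted/brown, 4 solid/black, 4 solid/brown
English-spotted/black: 4 out of 16 → fraction 1/4
Expected count = 1/4 × 1696 = 424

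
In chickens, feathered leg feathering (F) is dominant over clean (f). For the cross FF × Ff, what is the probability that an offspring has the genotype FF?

Punnett square for FF × Ff:
Offspring genotypes: 2 FF, 2 Ff
Total offspring: 4
Count with target: 2
Probability: 2/4 = 1/2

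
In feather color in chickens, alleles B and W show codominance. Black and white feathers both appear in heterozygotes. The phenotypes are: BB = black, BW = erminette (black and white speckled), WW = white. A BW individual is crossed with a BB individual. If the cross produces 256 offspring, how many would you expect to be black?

Punnett square for BW × BB:
Offspring genotypes: 2 BB, 2 BW
Phenotype counts: 2 black, 2 erminette (black and white speckled)
black: 2 out of 4 → fraction 1/2
Expected count = 1/2 × 256 = 128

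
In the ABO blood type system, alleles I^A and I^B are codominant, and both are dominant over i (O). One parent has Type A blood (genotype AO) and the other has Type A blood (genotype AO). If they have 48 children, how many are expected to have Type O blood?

Cross: AO × AO
Possible offspring genotypes: 1 AA, 2 AO, 1 OO
Blood type counts: 3 Type A, 1 Type O
Probability of Type O: 1/4
Expected count = 1/4 × 48 = 12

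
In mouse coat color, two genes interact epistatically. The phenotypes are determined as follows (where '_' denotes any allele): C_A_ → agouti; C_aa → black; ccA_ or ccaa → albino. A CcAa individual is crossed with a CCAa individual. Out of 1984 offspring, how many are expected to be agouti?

Cross: CcAa × CCAa — consider each gene separately:
C gene: Cc × CC → 2 CC, 2 Cc → 4 C_ (out of 4)
A gene: Aa × Aa → 1 AA, 2 Aa, 1 aa → 3 A_ : 1 aa (out of 4)
Genotype classes (out of 4 × 4 = 16): C_A_ = 4×3 = 12; C_aa = 4×1 = 4
Apply the phenotype rules: C_A_ (12) → agouti; C_aa (4) → black
Phenotype counts (out of 16): 12 agouti, 4 black
agouti: 12 out of 16 → fraction 3/4
Expected count = 3/4 × 1984 = 1488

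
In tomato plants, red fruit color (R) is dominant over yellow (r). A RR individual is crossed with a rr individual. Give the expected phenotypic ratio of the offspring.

Punnett square for RR × rr:
Offspring genotypes: 4 Rr
red: 4, yellow: 0
Ratio: all red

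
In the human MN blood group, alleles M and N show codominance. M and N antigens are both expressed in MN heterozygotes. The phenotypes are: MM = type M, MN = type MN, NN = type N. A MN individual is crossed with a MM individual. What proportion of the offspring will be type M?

Punnett square for MN × MM:
Offspring genotypes: 2 MM, 2 MN
Phenotype counts: 2 type M, 2 type MN
type M: 2 out of 4
Probability: 2/4 = 1/2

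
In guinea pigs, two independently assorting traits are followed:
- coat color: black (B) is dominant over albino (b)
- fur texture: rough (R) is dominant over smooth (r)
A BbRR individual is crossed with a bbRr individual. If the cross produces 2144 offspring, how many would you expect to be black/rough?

Dihybrid cross BbRR × bbRr — consider each gene separately:
coat color: Bb × bb → 2 Bb, 2 bb → 2 B_ : 2 bb (out of 4)
fur texture: RR × Rr → 2 RR, 2 Rr → 4 R_ (out of 4)
Combine (counts out of 4 × 4 = 16): black/rough (B_R_) = 2×4 = 8; albino/rough (bbR_) = 2×4 = 8
Phenotype counts (out of 16): 8 black/rough, 8 albino/rough
black/rough: 8 out of 16 → fraction 1/2
Expected count = 1/2 × 2144 = 1072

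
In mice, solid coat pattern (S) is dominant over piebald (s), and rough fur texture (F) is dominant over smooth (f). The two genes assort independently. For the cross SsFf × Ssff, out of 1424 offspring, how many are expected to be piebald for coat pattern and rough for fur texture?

Dihybrid cross SsFf × Ssff — consider each gene separately:
coat pattern: Ss × Ss → 1 SS, 2 Ss, 1 ss → 3 S_ : 1 ss (out of 4)
fur texture: Ff × ff → 2 Ff, 2 ff → 2 F_ : 2 ff (out of 4)
Looking for: piebald (ss) and rough (F_)
P(piebald) = 1/4, P(rough) = 2/4
P(both) = 1/4 × 2/4 = 2/16 = 1/8
Expected count = 1/8 × 1424 = 178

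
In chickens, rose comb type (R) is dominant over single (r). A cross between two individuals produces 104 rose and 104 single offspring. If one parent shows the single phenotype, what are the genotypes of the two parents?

Observed offspring: 104 rose, 104 single
The observed ratio simplifies to 1:1. One parent shows single, so its genotype must be rr. A 1:1 offspring split requires the other parent to be heterozygous (Rr).
Parent genotypes: rr × Rr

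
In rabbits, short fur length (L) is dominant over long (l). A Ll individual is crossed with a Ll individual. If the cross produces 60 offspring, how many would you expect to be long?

Punnett square for Ll × Ll:
Offspring genotypes: 1 LL, 2 Ll, 1 ll
short: 3, long: 1
long: 1 out of 4 → fraction 1/4
Expected count = 1/4 × 60 = 15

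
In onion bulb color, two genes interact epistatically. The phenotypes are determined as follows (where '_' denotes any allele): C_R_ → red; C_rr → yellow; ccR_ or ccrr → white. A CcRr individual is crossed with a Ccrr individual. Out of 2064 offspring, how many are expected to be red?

Cross: CcRr × Ccrr — consider each gene separately:
C gene: Cc × Cc → 1 CC, 2 Cc, 1 cc → 3 C_ : 1 cc (out of 4)
R gene: Rr × rr → 2 Rr, 2 rr → 2 R_ : 2 rr (out of 4)
Genotype classes (out of 4 × 4 = 16): C_R_ = 3×2 = 6; C_rr = 3×2 = 6; ccR_ = 1×2 = 2; ccrr = 1×2 = 2
Apply the phenotype rules: C_R_ (6) → red; C_rr (6) → yellow; ccR_ (2) + ccrr (2) → white
Phenotype counts (out of 16): 6 red, 6 yellow, 4 white
red: 6 out of 16 → fraction 3/8
Expected count = 3/8 × 2064 = 774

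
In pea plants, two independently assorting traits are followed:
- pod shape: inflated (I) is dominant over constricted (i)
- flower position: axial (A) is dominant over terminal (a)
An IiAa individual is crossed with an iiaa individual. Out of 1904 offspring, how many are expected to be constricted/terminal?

Dihybrid cross IiAa × iiaa — consider each gene separately:
pod shape: Ii × ii → 2 Ii, 2 ii → 2 I_ : 2 ii (out of 4)
flower position: Aa × aa → 2 Aa, 2 aa → 2 A_ : 2 aa (out of 4)
Combine (counts out of 4 × 4 = 16): inflated/axial (I_A_) = 2×2 = 4; inflated/terminal (I_aa) = 2×2 = 4; constricted/axial (iiA_) = 2×2 = 4; constricted/terminal (iiaa) = 2×2 = 4
Phenotype counts (out of 16): 4 inflated/axial, 4 inflated/terminal, 4 constricted/axial, 4 constricted/terminal
constricted/terminal: 4 out of 16 → fraction 1/4
Expected count = 1/4 × 1904 = 476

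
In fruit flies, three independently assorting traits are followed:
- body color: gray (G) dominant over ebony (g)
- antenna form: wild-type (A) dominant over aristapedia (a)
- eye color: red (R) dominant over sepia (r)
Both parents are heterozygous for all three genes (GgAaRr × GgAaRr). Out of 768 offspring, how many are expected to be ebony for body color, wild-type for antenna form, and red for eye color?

Trihybrid cross: GgAaRr × GgAaRr
Each trait segregates independently with a 3:1 phenotypic ratio, so each gene contributes 3/4 (dominant) or 1/4 (recessive).
Target: ebony (body color), wild-type (antenna form), red (eye color)
Probability = product of independent per-trait probabilities
= 1/4 × 3/4 × 3/4 = 9/64
Expected count = 9/64 × 768 = 108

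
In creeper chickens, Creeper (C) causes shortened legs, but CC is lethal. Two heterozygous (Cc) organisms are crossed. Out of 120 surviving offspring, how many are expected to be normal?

Cross: Cc × Cc
Punnett square offspring (before lethality): 1 CC, 2 Cc, 1 cc
The CC genotype is lethal (embryos die); surviving offspring: 2 Cc, 1 cc
normal: 1 out of 3 → fraction 1/3
Expected count = 1/3 × 120 = 40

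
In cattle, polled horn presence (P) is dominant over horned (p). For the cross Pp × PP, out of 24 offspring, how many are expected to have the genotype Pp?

Punnett square for Pp × PP:
Offspring genotypes: 2 PP, 2 Pp
Total offspring: 4
Count with target: 2
Probability: 2/4 = 1/2
Expected count = 1/2 × 24 = 12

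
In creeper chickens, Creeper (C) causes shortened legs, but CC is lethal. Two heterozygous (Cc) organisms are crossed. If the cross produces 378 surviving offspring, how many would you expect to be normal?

Cross: Cc × Cc
Punnett square offspring (before lethality): 1 CC, 2 Cc, 1 cc
The CC genotype is lethal (embryos die); surviving offspring: 2 Cc, 1 cc
normal: 1 out of 3 → fraction 1/3
Expected count = 1/3 × 378 = 126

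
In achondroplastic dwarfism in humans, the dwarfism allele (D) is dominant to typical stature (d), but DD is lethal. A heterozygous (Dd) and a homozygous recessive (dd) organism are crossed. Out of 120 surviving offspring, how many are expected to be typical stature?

Cross: Dd × dd
Punnett square offspring (before lethality): 2 Dd, 2 dd
No DD offspring are produced in this cross.
typical stature: 2 out of 4 → fraction 1/2
Expected count = 1/2 × 120 = 60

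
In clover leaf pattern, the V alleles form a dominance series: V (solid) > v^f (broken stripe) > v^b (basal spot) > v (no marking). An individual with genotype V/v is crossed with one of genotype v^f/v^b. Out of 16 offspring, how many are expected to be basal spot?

Cross: V/v × v^f/v^b
Allele dominance: V > v^f > v^b > v
Offspring genotypes: 1 V/v^f, 1 V/v^b, 1 v^f/v, 1 v^b/v
Phenotype counts: 2 solid, 1 broken stripe, 1 basal spot
basal spot: 1 out of 4 → fraction 1/4
Expected count = 1/4 × 16 = 4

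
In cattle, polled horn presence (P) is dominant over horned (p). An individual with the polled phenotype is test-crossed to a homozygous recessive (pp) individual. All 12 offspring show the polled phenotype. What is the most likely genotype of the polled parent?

Test cross: ? × pp
All offspring are polled.
If the unknown parent were heterozygous (Pp), about half of 12 offspring would be horned; none are. The unknown parent is most likely homozygous dominant (PP).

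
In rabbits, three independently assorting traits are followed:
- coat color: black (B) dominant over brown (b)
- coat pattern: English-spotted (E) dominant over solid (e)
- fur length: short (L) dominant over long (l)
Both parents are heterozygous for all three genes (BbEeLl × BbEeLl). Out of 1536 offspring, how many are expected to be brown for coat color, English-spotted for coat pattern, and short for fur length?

Trihybrid cross: BbEeLl × BbEeLl
Each trait segregates independently with a 3:1 phenotypic ratio, so each gene contributes 3/4 (dominant) or 1/4 (recessive).
Target: brown (coat color), English-spotted (coat pattern), short (fur length)
Probability = product of independent per-trait probabilities
= 1/4 × 3/4 × 3/4 = 9/64
Expected count = 9/64 × 1536 = 216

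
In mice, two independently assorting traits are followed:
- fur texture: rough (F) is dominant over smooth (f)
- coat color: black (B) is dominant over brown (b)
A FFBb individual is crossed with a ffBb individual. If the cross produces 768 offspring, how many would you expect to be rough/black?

Dihybrid cross FFBb × ffBb — consider each gene separately:
fur texture: FF × ff → 4 Ff → 4 F_ (out of 4)
coat color: Bb × Bb → 1 BB, 2 Bb, 1 bb → 3 B_ : 1 bb (out of 4)
Combine (counts out of 4 × 4 = 16): rough/black (F_B_) = 4×3 = 12; rough/brown (F_bb) = 4×1 = 4
Phenotype counts (out of 16): 12 rough/black, 4 rough/brown
rough/black: 12 out of 16 → fraction 3/4
Expected count = 3/4 × 768 = 576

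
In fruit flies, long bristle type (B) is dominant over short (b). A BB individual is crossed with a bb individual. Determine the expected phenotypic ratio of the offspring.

Punnett square for BB × bb:
Offspring genotypes: 4 Bb
long: 4, short: 0
Ratio: all long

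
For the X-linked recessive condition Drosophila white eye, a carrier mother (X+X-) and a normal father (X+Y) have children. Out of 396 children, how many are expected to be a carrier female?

Cross: X+X- × X+Y
Offspring: 1 X+X+, 1 X+Y, 1 X+X-, 1 X-Y
Probability of a carrier female: 1/4
Expected count = 1/4 × 396 = 99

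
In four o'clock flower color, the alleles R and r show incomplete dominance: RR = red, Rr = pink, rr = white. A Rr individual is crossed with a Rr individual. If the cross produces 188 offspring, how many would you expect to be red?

Punnett square for Rr × Rr:
Offspring genotypes: 1 RR, 2 Rr, 1 rr
Phenotype counts: 1 red, 2 pink, 1 white
red: 1 out of 4 → fraction 1/4
Expected count = 1/4 × 188 = 47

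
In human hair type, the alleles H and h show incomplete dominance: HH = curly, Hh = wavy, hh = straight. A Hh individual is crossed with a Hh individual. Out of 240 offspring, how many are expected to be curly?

Punnett square for Hh × Hh:
Offspring genotypes: 1 HH, 2 Hh, 1 hh
Phenotype counts: 1 curly, 2 wavy, 1 straight
curly: 1 out of 4 → fraction 1/4
Expected count = 1/4 × 240 = 60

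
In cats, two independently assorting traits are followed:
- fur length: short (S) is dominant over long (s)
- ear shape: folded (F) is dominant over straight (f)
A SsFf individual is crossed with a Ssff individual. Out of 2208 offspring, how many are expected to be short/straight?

Dihybrid cross SsFf × Ssff — consider each gene separately:
fur length: Ss × Ss → 1 SS, 2 Ss, 1 ss → 3 S_ : 1 ss (out of 4)
ear shape: Ff × ff → 2 Ff, 2 ff → 2 F_ : 2 ff (out of 4)
Combine (counts out of 4 × 4 = 16): short/folded (S_F_) = 3×2 = 6; short/straight (S_ff) = 3×2 = 6; long/folded (ssF_) = 1×2 = 2; long/straight (ssff) = 1×2 = 2
Phenotype counts (out of 16): 6 short/folded, 6 short/straight, 2 long/folded, 2 long/straight
short/straight: 6 out of 16 → fraction 3/8
Expected count = 3/8 × 2208 = 828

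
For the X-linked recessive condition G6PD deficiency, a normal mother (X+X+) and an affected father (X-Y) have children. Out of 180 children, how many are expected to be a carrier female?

Cross: X+X+ × X-Y
Offspring: 2 X+X-, 2 X+Y
Probability of a carrier female: 2/4 = 1/2
Expected count = 1/2 × 180 = 90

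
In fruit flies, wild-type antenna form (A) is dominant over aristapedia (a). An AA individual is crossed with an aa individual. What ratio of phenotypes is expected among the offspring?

Punnett square for AA × aa:
Offspring genotypes: 4 Aa
wild-type: 4, aristapedia: 0
Ratio: all wild-type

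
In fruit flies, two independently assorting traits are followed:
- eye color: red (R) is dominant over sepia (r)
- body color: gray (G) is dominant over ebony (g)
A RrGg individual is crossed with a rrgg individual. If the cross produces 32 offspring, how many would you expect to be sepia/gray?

Dihybrid cross RrGg × rrgg — consider each gene separately:
eye color: Rr × rr → 2 Rr, 2 rr → 2 R_ : 2 rr (out of 4)
body color: Gg × gg → 2 Gg, 2 gg → 2 G_ : 2 gg (out of 4)
Combine (counts out of 4 × 4 = 16): red/gray (R_G_) = 2×2 = 4; red/ebony (R_gg) = 2×2 = 4; sepia/gray (rrG_) = 2×2 = 4; sepia/ebony (rrgg) = 2×2 = 4
Phenotype counts (out of 16): 4 red/gray, 4 red/ebony, 4 sepia/gray, 4 sepia/ebony
sepia/gray: 4 out of 16 → fraction 1/4
Expected count = 1/4 × 32 = 8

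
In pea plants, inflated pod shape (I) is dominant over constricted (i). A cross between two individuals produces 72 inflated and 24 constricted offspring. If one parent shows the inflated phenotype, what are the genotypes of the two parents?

Observed offspring: 72 inflated, 24 constricted
The observed ratio simplifies to 3:1. Constricted (ii) offspring appear, so each parent must contribute one i allele. The parent stated to show inflated carries I, so it is Ii. The other parent is then either Ii or ii: Ii × ii would give a 1:1 split, whereas Ii × Ii gives 3:1 — matching the data. So both parents are heterozygous (Ii × Ii).
Parent genotypes: Ii × Ii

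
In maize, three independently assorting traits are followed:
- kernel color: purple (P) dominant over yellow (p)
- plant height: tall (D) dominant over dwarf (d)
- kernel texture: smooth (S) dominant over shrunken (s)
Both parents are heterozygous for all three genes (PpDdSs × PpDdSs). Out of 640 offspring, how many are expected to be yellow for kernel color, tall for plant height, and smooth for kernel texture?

Trihybrid cross: PpDdSs × PpDdSs
Each trait segregates independently with a 3:1 phenotypic ratio, so each gene contributes 3/4 (dominant) or 1/4 (recessive).
Target: yellow (kernel color), tall (plant height), smooth (kernel texture)
Probability = product of independent per-trait probabilities
= 1/4 × 3/4 × 3/4 = 9/64
Expected count = 9/64 × 640 = 90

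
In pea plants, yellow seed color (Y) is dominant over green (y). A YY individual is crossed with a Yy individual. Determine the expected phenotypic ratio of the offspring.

Punnett square for YY × Yy:
Offspring genotypes: 2 YY, 2 Yy
yellow: 4, green: 0
Ratio: all yellow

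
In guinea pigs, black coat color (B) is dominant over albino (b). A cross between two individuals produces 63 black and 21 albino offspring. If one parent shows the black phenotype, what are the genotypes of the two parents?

Observed offspring: 63 black, 21 albino
The observed ratio simplifies to 3:1. Albino (bb) offspring appear, so each parent must contribute one b allele. The parent stated to show black carries B, so it is Bb. The other parent is then either Bb or bb: Bb × bb would give a 1:1 split, whereas Bb × Bb gives 3:1 — matching the data. So both parents are heterozygous (Bb × Bb).
Parent genotypes: Bb × Bb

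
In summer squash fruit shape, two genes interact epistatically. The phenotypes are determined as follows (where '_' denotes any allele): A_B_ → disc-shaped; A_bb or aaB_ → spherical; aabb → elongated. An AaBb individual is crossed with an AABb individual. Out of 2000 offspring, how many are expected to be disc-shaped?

Cross: AaBb × AABb — consider each gene separately:
A gene: Aa × AA → 2 AA, 2 Aa → 4 A_ (out of 4)
B gene: Bb × Bb → 1 BB, 2 Bb, 1 bb → 3 B_ : 1 bb (out of 4)
Genotype classes (out of 4 × 4 = 16): A_B_ = 4×3 = 12; A_bb = 4×1 = 4
Apply the phenotype rules: A_B_ (12) → disc-shaped; A_bb (4) → spherical
Phenotype counts (out of 16): 12 disc-shaped, 4 spherical
disc-shaped: 12 out of 16 → fraction 3/4
Expected count = 3/4 × 2000 = 1500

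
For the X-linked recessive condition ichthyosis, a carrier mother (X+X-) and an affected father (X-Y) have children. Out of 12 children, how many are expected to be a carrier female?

Cross: X+X- × X-Y
Offspring: 1 X+X-, 1 X+Y, 1 X-X-, 1 X-Y
Probability of a carrier female: 1/4
Expected count = 1/4 × 12 = 3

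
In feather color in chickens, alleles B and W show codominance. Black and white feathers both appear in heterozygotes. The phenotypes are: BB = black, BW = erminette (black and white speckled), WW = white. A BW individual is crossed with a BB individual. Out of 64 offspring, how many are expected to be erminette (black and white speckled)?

Punnett square for BW × BB:
Offspring genotypes: 2 BB, 2 BW
Phenotype counts: 2 black, 2 erminette (black and white speckled)
erminette (black and white speckled): 2 out of 4 → fraction 1/2
Expected count = 1/2 × 64 = 32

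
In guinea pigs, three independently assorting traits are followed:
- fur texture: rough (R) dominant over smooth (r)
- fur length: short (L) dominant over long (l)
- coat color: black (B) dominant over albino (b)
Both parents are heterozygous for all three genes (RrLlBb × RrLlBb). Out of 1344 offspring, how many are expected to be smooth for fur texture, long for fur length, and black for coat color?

Trihybrid cross: RrLlBb × RrLlBb
Each trait segregates independently with a 3:1 phenotypic ratio, so each gene contributes 3/4 (dominant) or 1/4 (recessive).
Target: smooth (fur texture), long (fur length), black (coat color)
Probability = product of independent per-trait probabilities
= 1/4 × 1/4 × 3/4 = 3/64
Expected count = 3/64 × 1344 = 63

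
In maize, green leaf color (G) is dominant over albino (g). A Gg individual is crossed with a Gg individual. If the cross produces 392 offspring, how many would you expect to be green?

Punnett square for Gg × Gg:
Offspring genotypes: 1 GG, 2 Gg, 1 gg
green: 3, albino: 1
green: 3 out of 4 → fraction 3/4
Expected count = 3/4 × 392 = 294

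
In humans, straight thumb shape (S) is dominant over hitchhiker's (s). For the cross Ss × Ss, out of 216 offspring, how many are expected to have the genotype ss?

Punnett square for Ss × Ss:
Offspring genotypes: 1 SS, 2 Ss, 1 ss
Total offspring: 4
Count with target: 1
Probability: 1/4
Expected count = 1/4 × 216 = 54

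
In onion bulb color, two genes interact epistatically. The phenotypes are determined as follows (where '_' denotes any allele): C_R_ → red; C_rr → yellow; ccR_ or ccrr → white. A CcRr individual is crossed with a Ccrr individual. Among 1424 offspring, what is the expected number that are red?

Cross: CcRr × Ccrr — consider each gene separately:
C gene: Cc × Cc → 1 CC, 2 Cc, 1 cc → 3 C_ : 1 cc (out of 4)
R gene: Rr × rr → 2 Rr, 2 rr → 2 R_ : 2 rr (out of 4)
Genotype classes (out of 4 × 4 = 16): C_R_ = 3×2 = 6; C_rr = 3×2 = 6; ccR_ = 1×2 = 2; ccrr = 1×2 = 2
Apply the phenotype rules: C_R_ (6) → red; C_rr (6) → yellow; ccR_ (2) + ccrr (2) → white
Phenotype counts (out of 16): 6 red, 6 yellow, 4 white
red: 6 out of 16 → fraction 3/8
Expected count = 3/8 × 1424 = 534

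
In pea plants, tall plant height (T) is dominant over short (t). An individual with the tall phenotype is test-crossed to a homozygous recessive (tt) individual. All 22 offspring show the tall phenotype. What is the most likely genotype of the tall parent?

Test cross: ? × tt
All offspring are tall.
If the unknown parent were heterozygous (Tt), about half of 22 offspring would be short; none are. The unknown parent is most likely homozygous dominant (TT).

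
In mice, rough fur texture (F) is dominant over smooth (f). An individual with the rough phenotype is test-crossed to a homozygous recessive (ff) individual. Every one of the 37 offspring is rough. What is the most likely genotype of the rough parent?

Test cross: ? × ff
All offspring are rough.
If the unknown parent were heterozygous (Ff), about half of 37 offspring would be smooth; none are. The unknown parent is most likely homozygous dominant (FF).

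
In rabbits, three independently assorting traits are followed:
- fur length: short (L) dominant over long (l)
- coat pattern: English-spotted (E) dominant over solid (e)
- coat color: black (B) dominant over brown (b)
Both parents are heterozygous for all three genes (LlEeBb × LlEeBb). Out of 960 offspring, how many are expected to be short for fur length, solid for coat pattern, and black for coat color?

Trihybrid cross: LlEeBb × LlEeBb
Each trait segregates independently with a 3:1 phenotypic ratio, so each gene contributes 3/4 (dominant) or 1/4 (recessive).
Target: short (fur length), solid (coat pattern), black (coat color)
Probability = product of independent per-trait probabilities
= 3/4 × 1/4 × 3/4 = 9/64
Expected count = 9/64 × 960 = 135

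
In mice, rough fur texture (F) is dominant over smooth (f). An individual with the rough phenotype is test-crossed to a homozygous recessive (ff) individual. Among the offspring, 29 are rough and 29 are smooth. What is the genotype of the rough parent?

Test cross: ? × ff
Offspring: 29 rough, 29 smooth — approximately 1:1.
A 1:1 ratio in a test cross indicates the unknown parent is heterozygous (Ff).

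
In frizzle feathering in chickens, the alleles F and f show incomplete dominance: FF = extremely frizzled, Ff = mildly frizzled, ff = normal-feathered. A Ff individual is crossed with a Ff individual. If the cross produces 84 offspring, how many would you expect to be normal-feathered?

Punnett square for Ff × Ff:
Offspring genotypes: 1 FF, 2 Ff, 1 ff
Phenotype counts: 1 extremely frizzled, 2 mildly frizzled, 1 normal-feathered
normal-feathered: 1 out of 4 → fraction 1/4
Expected count = 1/4 × 84 = 21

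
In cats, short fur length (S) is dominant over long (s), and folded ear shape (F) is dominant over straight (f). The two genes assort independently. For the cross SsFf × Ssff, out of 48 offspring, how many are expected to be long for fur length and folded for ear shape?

Dihybrid cross SsFf × Ssff — consider each gene separately:
fur length: Ss × Ss → 1 SS, 2 Ss, 1 ss → 3 S_ : 1 ss (out of 4)
ear shape: Ff × ff → 2 Ff, 2 ff → 2 F_ : 2 ff (out of 4)
Looking for: long (ss) and folded (F_)
P(long) = 1/4, P(folded) = 2/4
P(both) = 1/4 × 2/4 = 2/16 = 1/8
Expected count = 1/8 × 48 = 6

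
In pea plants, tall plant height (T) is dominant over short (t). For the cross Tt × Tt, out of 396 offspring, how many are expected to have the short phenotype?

Punnett square for Tt × Tt:
Offspring genotypes: 1 TT, 2 Tt, 1 tt
Total offspring: 4
Count with target: 1
Probability: 1/4
Expected count = 1/4 × 396 = 99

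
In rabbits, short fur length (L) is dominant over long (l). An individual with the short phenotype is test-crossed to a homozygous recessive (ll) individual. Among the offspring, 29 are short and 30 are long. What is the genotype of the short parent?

Test cross: ? × ll
Offspring: 29 short, 30 long — approximately 1:1.
A 1:1 ratio in a test cross indicates the unknown parent is heterozygous (Ll).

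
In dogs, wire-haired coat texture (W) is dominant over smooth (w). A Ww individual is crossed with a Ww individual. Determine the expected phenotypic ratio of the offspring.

Punnett square for Ww × Ww:
Offspring genotypes: 1 WW, 2 Ww, 1 ww
wire-haired: 3, smooth: 1
Ratio: 3:1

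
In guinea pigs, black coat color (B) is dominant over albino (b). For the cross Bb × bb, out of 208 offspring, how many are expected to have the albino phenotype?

Punnett square for Bb × bb:
Offspring genotypes: 2 Bb, 2 bb
Total offspring: 4
Count with target: 2
Probability: 2/4 = 1/2
Expected count = 1/2 × 208 = 104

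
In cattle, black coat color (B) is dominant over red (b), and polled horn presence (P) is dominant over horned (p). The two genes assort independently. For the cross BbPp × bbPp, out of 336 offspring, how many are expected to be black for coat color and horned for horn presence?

Dihybrid cross BbPp × bbPp — consider each gene separately:
coat color: Bb × bb → 2 Bb, 2 bb → 2 B_ : 2 bb (out of 4)
horn presence: Pp × Pp → 1 PP, 2 Pp, 1 pp → 3 P_ : 1 pp (out of 4)
Looking for: black (B_) and horned (pp)
P(black) = 2/4, P(horned) = 1/4
P(both) = 2/4 × 1/4 = 2/16 = 1/8
Expected count = 1/8 × 336 = 42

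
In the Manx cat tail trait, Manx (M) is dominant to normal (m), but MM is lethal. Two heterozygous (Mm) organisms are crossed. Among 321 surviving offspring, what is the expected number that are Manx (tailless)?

Cross: Mm × Mm
Punnett square offspring (before lethality): 1 MM, 2 Mm, 1 mm
The MM genotype is lethal (embryos die); surviving offspring: 2 Mm, 1 mm
Manx (tailless): 2 out of 3 → fraction 2/3
Expected count = 2/3 × 321 = 214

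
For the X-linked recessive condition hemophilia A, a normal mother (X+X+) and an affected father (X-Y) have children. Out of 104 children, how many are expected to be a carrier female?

Cross: X+X+ × X-Y
Offspring: 2 X+X-, 2 X+Y
Probability of a carrier female: 2/4 = 1/2
Expected count = 1/2 × 104 = 52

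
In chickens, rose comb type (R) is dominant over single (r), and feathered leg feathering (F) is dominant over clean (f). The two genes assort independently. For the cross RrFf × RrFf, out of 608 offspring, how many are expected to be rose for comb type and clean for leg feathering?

Dihybrid cross RrFf × RrFf — consider each gene separately:
comb type: Rr × Rr → 1 RR, 2 Rr, 1 rr → 3 R_ : 1 rr (out of 4)
leg feathering: Ff × Ff → 1 FF, 2 Ff, 1 ff → 3 F_ : 1 ff (out of 4)
Looking for: rose (R_) and clean (ff)
P(rose) = 3/4, P(clean) = 1/4
P(both) = 3/4 × 1/4 = 3/16
Expected count = 3/16 × 608 = 114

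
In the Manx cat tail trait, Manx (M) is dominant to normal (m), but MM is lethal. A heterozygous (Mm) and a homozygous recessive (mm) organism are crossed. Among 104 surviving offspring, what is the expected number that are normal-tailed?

Cross: Mm × mm
Punnett square offspring (before lethality): 2 Mm, 2 mm
No MM offspring are produced in this cross.
normal-tailed: 2 out of 4 → fraction 1/2
Expected count = 1/2 × 104 = 52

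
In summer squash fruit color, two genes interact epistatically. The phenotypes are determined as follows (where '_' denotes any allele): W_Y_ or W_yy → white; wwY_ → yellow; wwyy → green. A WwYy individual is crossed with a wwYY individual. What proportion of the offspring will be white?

Cross: WwYy × wwYY — consider each gene separately:
W gene: Ww × ww → 2 Ww, 2 ww → 2 W_ : 2 ww (out of 4)
Y gene: Yy × YY → 2 YY, 2 Yy → 4 Y_ (out of 4)
Genotype classes (out of 4 × 4 = 16): W_Y_ = 2×4 = 8; wwY_ = 2×4 = 8
Apply the phenotype rules: W_Y_ (8) → white; wwY_ (8) → yellow
Phenotype counts (out of 16): 8 white, 8 yellow
white: 8 out of 16
Probability: 8/16 = 1/2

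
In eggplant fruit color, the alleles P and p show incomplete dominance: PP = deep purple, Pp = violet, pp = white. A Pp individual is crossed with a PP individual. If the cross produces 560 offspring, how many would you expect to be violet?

Punnett square for Pp × PP:
Offspring genotypes: 2 PP, 2 Pp
Phenotype counts: 2 deep purple, 2 violet
violet: 2 out of 4 → fraction 1/2
Expected count = 1/2 × 560 = 280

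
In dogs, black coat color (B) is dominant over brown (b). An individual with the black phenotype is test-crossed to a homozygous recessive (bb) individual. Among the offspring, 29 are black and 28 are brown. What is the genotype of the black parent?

Test cross: ? × bb
Offspring: 29 black, 28 brown — approximately 1:1.
A 1:1 ratio in a test cross indicates the unknown parent is heterozygous (Bb).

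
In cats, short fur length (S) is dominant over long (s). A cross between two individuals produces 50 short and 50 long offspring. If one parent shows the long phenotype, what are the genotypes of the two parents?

Observed offspring: 50 short, 50 long
The observed ratio simplifies to 1:1. One parent shows long, so its genotype must be ss. A 1:1 offspring split requires the other parent to be heterozygous (Ss).
Parent genotypes: ss × Ss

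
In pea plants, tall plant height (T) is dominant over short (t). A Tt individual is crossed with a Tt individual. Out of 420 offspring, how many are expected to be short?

Punnett square for Tt × Tt:
Offspring genotypes: 1 TT, 2 Tt, 1 tt
tall: 3, short: 1
short: 1 out of 4 → fraction 1/4
Expected count = 1/4 × 420 = 105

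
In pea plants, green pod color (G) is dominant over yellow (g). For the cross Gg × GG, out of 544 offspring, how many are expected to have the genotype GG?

Punnett square for Gg × GG:
Offspring genotypes: 2 GG, 2 Gg
Total offspring: 4
Count with target: 2
Probability: 2/4 = 1/2
Expected count = 1/2 × 544 = 272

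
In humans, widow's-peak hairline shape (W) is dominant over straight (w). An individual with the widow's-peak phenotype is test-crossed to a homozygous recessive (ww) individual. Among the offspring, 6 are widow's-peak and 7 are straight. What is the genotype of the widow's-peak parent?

Test cross: ? × ww
Offspring: 6 widow's-peak, 7 straight — approximately 1:1.
A 1:1 ratio in a test cross indicates the unknown parent is heterozygous (Ww).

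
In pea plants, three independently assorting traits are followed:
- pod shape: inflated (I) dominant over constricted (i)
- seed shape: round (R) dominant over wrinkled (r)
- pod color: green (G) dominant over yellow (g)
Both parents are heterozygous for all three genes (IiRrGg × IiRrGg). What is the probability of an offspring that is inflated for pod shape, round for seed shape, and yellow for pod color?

Trihybrid cross: IiRrGg × IiRrGg
Each trait segregates independently with a 3:1 phenotypic ratio, so each gene contributes 3/4 (dominant) or 1/4 (recessive).
Target: inflated (pod shape), round (seed shape), yellow (pod color)
Probability = product of independent per-trait probabilities
= 3/4 × 3/4 × 1/4 = 9/64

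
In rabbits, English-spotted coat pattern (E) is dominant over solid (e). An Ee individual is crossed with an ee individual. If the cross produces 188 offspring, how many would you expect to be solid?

Punnett square for Ee × ee:
Offspring genotypes: 2 Ee, 2 ee
English-spotted: 2, solid: 2
solid: 2 out of 4 → fraction 1/2
Expected count = 1/2 × 188 = 94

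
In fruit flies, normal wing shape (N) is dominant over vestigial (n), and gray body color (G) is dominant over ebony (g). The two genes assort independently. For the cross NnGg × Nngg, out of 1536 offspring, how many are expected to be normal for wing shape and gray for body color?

Dihybrid cross NnGg × Nngg — consider each gene separately:
wing shape: Nn × Nn → 1 NN, 2 Nn, 1 nn → 3 N_ : 1 nn (out of 4)
body color: Gg × gg → 2 Gg, 2 gg → 2 G_ : 2 gg (out of 4)
Looking for: normal (N_) and gray (G_)
P(normal) = 3/4, P(gray) = 2/4
P(both) = 3/4 × 2/4 = 6/16 = 3/8
Expected count = 3/8 × 1536 = 576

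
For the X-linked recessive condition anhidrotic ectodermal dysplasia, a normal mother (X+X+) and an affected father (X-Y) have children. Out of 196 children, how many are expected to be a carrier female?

Cross: X+X+ × X-Y
Offspring: 2 X+X-, 2 X+Y
Probability of a carrier female: 2/4 = 1/2
Expected count = 1/2 × 196 = 98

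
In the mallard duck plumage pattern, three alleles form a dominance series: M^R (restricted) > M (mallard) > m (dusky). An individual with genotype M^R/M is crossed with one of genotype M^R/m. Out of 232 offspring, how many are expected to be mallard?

Cross: M^R/M × M^R/m
Allele dominance: M^R > M > m
Offspring genotypes: 1 M^R/M^R, 1 M^R/m, 1 M^R/M, 1 M/m
Phenotype counts: 3 restricted, 1 mallard
mallard: 1 out of 4 → fraction 1/4
Expected count = 1/4 × 232 = 58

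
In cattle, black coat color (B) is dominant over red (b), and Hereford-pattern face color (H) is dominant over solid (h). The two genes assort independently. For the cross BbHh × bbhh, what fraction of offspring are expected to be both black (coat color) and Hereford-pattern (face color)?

Dihybrid cross BbHh × bbhh — consider each gene separately:
coat color: Bb × bb → 2 Bb, 2 bb → 2 B_ : 2 bb (out of 4)
face color: Hh × hh → 2 Hh, 2 hh → 2 H_ : 2 hh (out of 4)
Looking for: black (B_) and Hereford-pattern (H_)
P(black) = 2/4, P(Hereford-pattern) = 2/4
P(both) = 2/4 × 2/4 = 4/16 = 1/4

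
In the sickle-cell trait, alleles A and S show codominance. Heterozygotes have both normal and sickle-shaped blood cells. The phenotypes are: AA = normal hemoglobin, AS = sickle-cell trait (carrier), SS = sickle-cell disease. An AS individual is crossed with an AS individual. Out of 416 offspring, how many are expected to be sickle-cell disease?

Punnett square for AS × AS:
Offspring genotypes: 1 AA, 2 AS, 1 SS
Phenotype counts: 1 normal hemoglobin, 2 sickle-cell trait (carrier), 1 sickle-cell disease
sickle-cell disease: 1 out of 4 → fraction 1/4
Expected count = 1/4 × 416 = 104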